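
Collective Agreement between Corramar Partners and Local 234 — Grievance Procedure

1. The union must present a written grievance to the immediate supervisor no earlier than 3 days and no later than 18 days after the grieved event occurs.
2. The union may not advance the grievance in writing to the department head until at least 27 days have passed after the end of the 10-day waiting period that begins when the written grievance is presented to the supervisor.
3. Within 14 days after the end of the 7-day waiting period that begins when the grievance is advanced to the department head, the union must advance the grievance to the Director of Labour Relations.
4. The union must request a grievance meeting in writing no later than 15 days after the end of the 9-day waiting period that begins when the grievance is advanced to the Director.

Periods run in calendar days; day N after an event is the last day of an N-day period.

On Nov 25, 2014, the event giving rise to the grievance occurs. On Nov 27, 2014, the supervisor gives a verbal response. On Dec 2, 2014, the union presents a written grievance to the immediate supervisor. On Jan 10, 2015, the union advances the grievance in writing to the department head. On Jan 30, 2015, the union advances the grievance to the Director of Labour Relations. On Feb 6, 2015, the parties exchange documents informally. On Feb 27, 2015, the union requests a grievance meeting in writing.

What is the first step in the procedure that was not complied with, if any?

Step 4

Step 1: the window is 3–18 days after Nov 25, 2014 (when the grieved event occurs), so Nov 28, 2014 through Dec 13, 2014; Dec 2, 2014 falls inside that range.
Step 2: the earliest permitted date is 27 days after Dec 12, 2014 (end of the 10-day waiting period, which began when the written grievance is presented to the supervisor on Dec 2, 2014), i.e. Jan 8, 2015; done Jan 10, 2015, after the minimum wait.
Step 3: 14 days after Jan 17, 2015 (end of the 7-day waiting period, which began when the grievance is advanced to the department head on Jan 10, 2015) is Jan 31, 2015; completed Jan 30, 2015, before the deadline.
Step 4: 15 days after Feb 8, 2015 (end of the 9-day waiting period, which began when the grievance is advanced to the Director on Jan 30, 2015) is Feb 23, 2015; done Feb 27, 2015 — 4 days late.
No need to go further; step 4 was not satisfied.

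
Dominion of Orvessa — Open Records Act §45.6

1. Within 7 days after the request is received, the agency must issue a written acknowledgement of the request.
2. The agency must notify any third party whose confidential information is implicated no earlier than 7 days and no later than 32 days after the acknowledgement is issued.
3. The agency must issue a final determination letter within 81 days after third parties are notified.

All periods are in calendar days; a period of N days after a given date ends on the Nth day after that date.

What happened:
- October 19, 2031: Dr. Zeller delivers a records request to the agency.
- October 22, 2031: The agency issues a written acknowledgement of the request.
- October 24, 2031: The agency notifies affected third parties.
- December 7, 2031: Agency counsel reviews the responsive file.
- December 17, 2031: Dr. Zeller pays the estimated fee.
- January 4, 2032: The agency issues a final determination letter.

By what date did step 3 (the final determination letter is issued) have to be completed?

January 13, 2032

Step 3 runs from October 24, 2031, when third parties are notified. 81 days after October 24, 2031 is January 13, 2032.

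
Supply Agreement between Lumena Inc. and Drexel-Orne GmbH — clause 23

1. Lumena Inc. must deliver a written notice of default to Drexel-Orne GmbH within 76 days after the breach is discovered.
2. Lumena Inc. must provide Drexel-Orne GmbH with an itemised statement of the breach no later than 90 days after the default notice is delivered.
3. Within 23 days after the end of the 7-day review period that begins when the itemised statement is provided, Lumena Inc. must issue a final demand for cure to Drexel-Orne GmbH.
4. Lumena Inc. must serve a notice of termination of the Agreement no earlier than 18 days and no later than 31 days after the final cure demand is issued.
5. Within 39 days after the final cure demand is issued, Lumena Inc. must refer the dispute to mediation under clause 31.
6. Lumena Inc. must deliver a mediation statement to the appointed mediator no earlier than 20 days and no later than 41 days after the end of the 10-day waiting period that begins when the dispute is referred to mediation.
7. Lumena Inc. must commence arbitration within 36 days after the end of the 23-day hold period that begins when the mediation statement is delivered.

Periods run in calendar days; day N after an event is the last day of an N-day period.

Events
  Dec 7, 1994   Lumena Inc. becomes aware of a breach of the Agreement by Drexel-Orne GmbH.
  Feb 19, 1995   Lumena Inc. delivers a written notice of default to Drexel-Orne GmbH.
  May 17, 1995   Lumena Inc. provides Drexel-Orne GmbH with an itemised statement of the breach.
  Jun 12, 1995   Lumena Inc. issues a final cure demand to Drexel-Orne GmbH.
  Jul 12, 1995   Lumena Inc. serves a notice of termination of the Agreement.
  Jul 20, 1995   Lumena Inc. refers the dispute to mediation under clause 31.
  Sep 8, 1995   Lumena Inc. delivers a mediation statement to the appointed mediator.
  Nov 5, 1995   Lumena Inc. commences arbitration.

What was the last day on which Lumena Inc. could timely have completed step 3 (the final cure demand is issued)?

The itemised statement is provided on May 17, 1995; the 7-day review period therefore ends May 24, 1995, and step 3 runs from that date. 23 days after May 24, 1995 is Jun 16, 1995.

Jun 16, 1995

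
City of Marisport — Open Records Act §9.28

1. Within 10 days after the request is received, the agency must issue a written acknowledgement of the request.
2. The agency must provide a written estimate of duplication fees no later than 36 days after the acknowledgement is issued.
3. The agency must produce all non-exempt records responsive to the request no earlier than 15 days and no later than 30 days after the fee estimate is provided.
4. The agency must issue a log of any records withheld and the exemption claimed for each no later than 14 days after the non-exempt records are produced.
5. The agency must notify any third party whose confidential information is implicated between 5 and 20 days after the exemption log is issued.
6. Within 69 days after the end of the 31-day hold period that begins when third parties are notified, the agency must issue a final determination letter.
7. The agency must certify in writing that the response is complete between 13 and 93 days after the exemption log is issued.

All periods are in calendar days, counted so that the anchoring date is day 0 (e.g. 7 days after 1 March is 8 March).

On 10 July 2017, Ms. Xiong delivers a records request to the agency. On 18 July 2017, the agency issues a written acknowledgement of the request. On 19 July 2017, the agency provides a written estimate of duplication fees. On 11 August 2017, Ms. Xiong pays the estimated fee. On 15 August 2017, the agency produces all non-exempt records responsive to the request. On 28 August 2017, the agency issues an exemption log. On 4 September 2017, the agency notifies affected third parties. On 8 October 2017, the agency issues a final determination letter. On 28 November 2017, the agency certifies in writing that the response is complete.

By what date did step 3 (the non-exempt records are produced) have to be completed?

Step 3 runs from 19 July 2017, when the fee estimate is provided. The window is 15–30 days after 19 July 2017; it closes on 18 August 2017.

18 August 2017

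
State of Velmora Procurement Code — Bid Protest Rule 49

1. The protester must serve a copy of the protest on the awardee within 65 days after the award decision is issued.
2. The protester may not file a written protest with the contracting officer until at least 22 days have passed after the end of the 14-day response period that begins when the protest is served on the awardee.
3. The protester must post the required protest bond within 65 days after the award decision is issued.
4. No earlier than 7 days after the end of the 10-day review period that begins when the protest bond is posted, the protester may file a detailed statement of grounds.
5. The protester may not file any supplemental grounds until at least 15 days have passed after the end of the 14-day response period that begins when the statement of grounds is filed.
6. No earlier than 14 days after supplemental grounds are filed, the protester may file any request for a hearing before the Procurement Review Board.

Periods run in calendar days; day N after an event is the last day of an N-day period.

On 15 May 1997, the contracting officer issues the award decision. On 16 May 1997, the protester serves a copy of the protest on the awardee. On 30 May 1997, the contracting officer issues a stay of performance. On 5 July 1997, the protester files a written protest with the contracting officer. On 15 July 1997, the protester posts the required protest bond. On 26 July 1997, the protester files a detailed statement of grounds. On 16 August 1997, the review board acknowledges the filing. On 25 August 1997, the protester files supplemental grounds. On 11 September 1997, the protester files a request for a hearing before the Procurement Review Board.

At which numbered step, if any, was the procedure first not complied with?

Step 4

Step 1 — counting 65 days from 15 May 1997 (when the award decision is issued) gives a deadline of 19 July 1997; 16 May 1997 is within that limit.
Step 2 — must wait 22 days from 30 May 1997 (end of the 14-day response period, which began when the protest is served on the awardee on 16 May 1997), so not before 21 June 1997; done 5 July 1997 — permitted.
Step 3 — counting 65 days from 15 May 1997 (when the award decision is issued) gives a deadline of 19 July 1997; 15 July 1997 is within that limit.
Step 4 — must wait 7 days from 25 July 1997 (end of the 10-day review period, which began when the protest bond is posted on 15 July 1997), so not before 1 August 1997; done 26 July 1997 — 6 days too early.
The procedure was therefore not followed at step 4.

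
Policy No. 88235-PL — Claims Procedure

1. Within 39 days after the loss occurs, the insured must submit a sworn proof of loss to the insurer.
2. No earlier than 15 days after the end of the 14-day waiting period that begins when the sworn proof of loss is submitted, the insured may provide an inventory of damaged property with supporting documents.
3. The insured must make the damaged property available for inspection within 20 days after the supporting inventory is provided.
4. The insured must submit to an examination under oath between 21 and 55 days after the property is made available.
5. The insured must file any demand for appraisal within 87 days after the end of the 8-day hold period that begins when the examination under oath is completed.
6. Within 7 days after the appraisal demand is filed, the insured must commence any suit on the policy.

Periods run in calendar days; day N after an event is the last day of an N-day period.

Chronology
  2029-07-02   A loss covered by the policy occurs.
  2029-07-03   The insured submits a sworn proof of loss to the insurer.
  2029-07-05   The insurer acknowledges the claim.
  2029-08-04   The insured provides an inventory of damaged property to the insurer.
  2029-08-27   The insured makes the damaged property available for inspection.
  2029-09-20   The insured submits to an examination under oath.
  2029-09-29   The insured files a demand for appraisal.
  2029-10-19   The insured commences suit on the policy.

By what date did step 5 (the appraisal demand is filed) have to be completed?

2029-12-24

The examination under oath is completed on 2029-09-20; the 8-day hold period therefore ends 2029-09-28, and step 5 runs from that date. 87 days after 2029-09-28 is 2029-12-24.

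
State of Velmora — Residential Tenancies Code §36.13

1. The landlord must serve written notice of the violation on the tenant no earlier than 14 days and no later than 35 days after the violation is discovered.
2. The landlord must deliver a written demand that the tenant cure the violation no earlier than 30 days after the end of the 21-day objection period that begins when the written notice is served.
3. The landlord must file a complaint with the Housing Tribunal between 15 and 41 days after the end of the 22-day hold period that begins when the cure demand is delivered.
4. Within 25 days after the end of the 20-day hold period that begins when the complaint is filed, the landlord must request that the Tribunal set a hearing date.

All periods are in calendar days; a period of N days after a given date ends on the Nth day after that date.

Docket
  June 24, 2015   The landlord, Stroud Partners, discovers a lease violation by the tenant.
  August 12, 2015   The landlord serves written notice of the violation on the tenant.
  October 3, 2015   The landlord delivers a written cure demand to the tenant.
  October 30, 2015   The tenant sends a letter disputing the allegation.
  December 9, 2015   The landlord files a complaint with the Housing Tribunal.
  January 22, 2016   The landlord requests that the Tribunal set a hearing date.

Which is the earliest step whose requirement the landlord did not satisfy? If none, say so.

Step 1

Step 1: the window is 14–35 days after June 24, 2015 (when the violation is discovered), so July 8, 2015 through July 29, 2015; August 12, 2015 is 14 days past the end of the window.
That is the first point of non-compliance.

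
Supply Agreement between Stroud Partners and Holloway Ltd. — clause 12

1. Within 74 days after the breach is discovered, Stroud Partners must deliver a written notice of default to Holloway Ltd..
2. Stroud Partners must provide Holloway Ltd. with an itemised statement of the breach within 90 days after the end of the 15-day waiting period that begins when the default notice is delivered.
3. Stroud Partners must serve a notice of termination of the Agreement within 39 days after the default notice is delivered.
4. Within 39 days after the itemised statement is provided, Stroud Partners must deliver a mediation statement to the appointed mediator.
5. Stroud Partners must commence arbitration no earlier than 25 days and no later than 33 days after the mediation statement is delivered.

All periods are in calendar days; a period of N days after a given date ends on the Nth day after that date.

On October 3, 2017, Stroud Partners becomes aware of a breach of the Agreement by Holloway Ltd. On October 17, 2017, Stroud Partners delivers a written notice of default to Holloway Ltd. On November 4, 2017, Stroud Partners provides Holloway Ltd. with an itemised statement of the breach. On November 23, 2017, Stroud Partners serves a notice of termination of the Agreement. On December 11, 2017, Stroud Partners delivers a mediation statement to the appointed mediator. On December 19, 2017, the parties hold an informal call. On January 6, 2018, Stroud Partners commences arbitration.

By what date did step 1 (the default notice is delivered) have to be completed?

December 16, 2017

Step 1 runs from October 3, 2017, when the breach is discovered. 74 days after October 3, 2017 is December 16, 2017.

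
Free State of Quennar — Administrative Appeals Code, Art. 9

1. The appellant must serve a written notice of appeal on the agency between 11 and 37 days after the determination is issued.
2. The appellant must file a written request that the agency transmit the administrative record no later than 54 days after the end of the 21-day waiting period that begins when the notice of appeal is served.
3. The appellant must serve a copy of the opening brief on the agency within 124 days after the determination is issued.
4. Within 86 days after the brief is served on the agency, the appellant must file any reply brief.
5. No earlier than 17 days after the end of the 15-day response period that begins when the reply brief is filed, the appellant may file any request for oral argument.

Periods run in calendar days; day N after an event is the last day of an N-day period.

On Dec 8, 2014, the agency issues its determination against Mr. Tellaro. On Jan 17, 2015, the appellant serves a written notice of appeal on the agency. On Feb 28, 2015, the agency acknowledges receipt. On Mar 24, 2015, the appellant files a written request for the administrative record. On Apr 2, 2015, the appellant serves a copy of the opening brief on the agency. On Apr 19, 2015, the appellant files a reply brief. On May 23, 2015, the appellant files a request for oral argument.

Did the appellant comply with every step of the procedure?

No

Step 1 — 11 and 37 days from Dec 8, 2014 (when the determination is issued) are Dec 19, 2014 and Jan 14, 2015 respectively; done Jan 17, 2015 — 3 days after the window closed.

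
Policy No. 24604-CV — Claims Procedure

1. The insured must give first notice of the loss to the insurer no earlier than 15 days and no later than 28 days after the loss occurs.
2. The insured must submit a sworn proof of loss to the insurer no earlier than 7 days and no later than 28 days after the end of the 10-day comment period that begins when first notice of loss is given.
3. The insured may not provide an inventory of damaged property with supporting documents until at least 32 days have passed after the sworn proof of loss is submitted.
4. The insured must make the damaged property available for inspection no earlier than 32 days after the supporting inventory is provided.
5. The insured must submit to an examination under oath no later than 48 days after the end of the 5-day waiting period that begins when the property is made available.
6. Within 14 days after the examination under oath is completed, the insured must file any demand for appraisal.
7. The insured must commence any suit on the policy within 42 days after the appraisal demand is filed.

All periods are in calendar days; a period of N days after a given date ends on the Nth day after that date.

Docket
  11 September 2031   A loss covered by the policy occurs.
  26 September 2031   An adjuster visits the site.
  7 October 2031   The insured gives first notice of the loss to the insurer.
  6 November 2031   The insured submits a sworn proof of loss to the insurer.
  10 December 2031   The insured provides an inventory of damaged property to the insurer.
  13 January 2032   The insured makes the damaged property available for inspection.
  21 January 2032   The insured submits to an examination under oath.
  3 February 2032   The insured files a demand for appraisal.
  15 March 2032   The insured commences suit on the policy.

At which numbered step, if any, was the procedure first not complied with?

Step 1: the window is 15–28 days after 11 September 2031 (when the loss occurs), so 26 September 2031 through 9 October 2031; 7 October 2031 falls inside that range.
Step 2: the window is 7–28 days after 17 October 2031 (end of the 10-day comment period, which began when first notice of loss is given on 7 October 2031), so 24 October 2031 through 14 November 2031; done 6 November 2031, which is between those dates.
Step 3: the earliest permitted date is 32 days after 6 November 2031 (when the sworn proof of loss is submitted), i.e. 8 December 2031; done 10 December 2031 — permitted.
Step 4: the earliest permitted date is 32 days after 10 December 2031 (when the supporting inventory is provided), i.e. 11 January 2032; done 13 January 2032, after the minimum wait.
Step 5: 48 days after 18 January 2032 (end of the 5-day waiting period, which began when the property is made available on 13 January 2032) is 6 March 2032; completed 21 January 2032, before the deadline.
Step 6: 14 days after 21 January 2032 (when the examination under oath is completed) is 4 February 2032; completed 3 February 2032, before the deadline.
Step 7: 42 days after 3 February 2032 (when the appraisal demand is filed) is 16 March 2032; 15 March 2032 is within that limit.

None — every step was satisfied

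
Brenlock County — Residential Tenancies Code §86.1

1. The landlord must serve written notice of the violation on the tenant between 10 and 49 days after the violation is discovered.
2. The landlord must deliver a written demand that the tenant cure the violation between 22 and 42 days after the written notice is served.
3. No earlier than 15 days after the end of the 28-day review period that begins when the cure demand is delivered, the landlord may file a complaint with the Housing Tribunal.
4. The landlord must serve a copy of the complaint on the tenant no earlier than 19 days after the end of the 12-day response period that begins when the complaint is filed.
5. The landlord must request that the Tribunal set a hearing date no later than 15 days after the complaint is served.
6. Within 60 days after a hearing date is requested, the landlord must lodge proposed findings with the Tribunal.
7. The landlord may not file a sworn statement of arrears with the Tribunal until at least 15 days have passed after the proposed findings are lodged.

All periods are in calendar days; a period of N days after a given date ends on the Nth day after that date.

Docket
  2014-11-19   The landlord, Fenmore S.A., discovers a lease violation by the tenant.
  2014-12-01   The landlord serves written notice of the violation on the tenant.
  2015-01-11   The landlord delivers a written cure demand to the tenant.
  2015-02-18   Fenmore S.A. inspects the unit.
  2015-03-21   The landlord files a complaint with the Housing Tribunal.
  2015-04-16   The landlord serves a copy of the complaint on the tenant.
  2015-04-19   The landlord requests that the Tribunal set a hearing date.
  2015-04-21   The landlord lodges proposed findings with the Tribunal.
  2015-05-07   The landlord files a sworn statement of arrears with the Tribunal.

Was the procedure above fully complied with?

Step 1: the window is 10–49 days after 2014-11-19 (when the violation is discovered), so 2014-11-29 through 2015-01-07; done 2014-12-01, which is between those dates.
Step 2: the window is 22–42 days after 2014-12-01 (when the written notice is served), so 2014-12-23 through 2015-01-12; 2015-01-11 falls inside that range.
Step 3: the earliest permitted date is 15 days after 2015-02-08 (end of the 28-day review period, which began when the cure demand is delivered on 2015-01-11), i.e. 2015-02-23; done 2015-03-21 — permitted.
Step 4: the earliest permitted date is 19 days after 2015-04-02 (end of the 12-day response period, which began when the complaint is filed on 2015-03-21), i.e. 2015-04-21; acted on 2015-04-16, 5 days prematurely.

No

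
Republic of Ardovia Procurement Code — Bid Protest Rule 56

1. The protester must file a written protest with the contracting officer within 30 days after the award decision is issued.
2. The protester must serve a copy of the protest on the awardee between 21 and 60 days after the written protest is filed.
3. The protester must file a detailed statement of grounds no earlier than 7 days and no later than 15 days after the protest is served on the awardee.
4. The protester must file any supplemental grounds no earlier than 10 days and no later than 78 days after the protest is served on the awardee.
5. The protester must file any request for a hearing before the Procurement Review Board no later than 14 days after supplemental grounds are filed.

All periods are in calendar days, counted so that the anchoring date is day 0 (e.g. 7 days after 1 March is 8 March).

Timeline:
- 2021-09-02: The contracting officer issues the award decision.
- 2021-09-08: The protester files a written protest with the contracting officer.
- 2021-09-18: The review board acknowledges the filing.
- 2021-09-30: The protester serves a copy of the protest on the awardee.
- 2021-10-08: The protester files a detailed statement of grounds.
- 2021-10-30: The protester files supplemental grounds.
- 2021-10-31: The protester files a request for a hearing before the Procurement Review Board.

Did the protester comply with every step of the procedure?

Step 1: 30 days after 2021-09-02 (when the award decision is issued) is 2021-10-02; completed 2021-09-08, before the deadline.
Step 2: the window is 21–60 days after 2021-09-08 (when the written protest is filed), so 2021-09-29 through 2021-11-07; done 2021-09-30, which is between those dates.
Step 3: the window is 7–15 days after 2021-09-30 (when the protest is served on the awardee), so 2021-10-07 through 2021-10-15; 2021-10-08 falls inside that range.
Step 4: the window is 10–78 days after 2021-09-30 (when the protest is served on the awardee), so 2021-10-10 through 2021-12-17; 2021-10-30 falls inside that range.
Step 5: 14 days after 2021-10-30 (when supplemental grounds are filed) is 2021-11-13; 2021-10-31 is within that limit.

Yes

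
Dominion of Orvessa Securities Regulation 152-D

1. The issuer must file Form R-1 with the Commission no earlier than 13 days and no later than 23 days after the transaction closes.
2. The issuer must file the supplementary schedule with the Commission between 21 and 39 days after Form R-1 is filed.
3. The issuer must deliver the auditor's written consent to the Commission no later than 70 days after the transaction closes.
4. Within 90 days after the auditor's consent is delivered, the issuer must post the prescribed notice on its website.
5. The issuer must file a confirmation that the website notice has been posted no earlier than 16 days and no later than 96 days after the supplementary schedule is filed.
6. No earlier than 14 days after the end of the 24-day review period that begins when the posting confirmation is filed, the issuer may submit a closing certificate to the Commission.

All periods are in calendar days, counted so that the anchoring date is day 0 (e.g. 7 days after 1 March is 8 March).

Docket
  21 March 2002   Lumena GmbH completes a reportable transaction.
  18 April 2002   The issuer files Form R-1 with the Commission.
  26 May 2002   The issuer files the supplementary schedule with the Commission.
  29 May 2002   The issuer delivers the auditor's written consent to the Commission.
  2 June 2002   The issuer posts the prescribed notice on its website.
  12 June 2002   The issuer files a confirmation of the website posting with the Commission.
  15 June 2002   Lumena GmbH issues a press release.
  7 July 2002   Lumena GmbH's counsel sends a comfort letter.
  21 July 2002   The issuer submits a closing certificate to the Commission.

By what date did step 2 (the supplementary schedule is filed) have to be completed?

Step 2 runs from 18 April 2002, when Form R-1 is filed. The window is 21–39 days after 18 April 2002; it closes on 27 May 2002.

27 May 2002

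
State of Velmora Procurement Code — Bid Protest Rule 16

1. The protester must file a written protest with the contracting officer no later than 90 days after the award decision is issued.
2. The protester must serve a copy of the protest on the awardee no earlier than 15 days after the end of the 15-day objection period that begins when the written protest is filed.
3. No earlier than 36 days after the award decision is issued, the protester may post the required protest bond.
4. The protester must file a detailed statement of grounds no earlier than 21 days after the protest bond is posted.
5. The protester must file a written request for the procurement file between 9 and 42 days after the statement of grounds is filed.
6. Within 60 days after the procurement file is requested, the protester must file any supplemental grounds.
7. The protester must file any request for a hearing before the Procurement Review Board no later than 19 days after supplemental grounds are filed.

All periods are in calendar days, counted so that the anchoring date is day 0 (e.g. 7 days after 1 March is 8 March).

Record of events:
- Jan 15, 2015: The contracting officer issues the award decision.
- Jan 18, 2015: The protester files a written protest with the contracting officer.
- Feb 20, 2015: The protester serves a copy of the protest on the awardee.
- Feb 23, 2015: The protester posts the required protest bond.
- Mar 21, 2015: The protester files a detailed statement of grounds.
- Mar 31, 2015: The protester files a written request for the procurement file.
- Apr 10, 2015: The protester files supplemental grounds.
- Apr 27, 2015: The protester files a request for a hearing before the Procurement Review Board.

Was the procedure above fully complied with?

Step 1 — counting 90 days from Jan 15, 2015 (when the award decision is issued) gives a deadline of Apr 15, 2015; Jan 18, 2015 is within that limit.
Step 2 — must wait 15 days from Feb 2, 2015 (end of the 15-day objection period, which began when the written protest is filed on Jan 18, 2015), so not before Feb 17, 2015; Feb 20, 2015 is on or after that date.
Step 3 — must wait 36 days from Jan 15, 2015 (when the award decision is issued), so not before Feb 20, 2015; done Feb 23, 2015 — permitted.
Step 4 — must wait 21 days from Feb 23, 2015 (when the protest bond is posted), so not before Mar 16, 2015; done Mar 21, 2015, after the minimum wait.
Step 5 — 9 and 42 days from Mar 21, 2015 (when the statement of grounds is filed) are Mar 30, 2015 and May 2, 2015 respectively; done Mar 31, 2015, which is between those dates.
Step 6 — counting 60 days from Mar 31, 2015 (when the procurement file is requested) gives a deadline of May 30, 2015; Apr 10, 2015 is within that limit.
Step 7 — counting 19 days from Apr 10, 2015 (when supplemental grounds are filed) gives a deadline of Apr 29, 2015; done Apr 27, 2015 — timely.

Yes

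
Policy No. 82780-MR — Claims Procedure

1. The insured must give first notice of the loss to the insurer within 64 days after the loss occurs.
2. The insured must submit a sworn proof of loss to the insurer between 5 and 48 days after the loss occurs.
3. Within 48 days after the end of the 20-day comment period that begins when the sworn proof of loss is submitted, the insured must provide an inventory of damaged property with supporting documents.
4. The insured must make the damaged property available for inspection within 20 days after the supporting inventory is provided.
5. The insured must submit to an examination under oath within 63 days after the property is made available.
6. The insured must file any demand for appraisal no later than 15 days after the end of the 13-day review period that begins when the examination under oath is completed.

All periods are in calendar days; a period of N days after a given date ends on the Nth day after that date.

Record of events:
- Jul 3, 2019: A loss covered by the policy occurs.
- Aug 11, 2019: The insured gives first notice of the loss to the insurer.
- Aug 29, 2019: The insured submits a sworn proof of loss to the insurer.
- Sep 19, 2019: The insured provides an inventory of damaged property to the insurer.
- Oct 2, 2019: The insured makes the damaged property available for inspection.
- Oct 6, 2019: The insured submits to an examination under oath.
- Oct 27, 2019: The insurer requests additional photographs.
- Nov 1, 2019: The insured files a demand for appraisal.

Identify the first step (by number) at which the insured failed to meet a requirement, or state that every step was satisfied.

Step 1: 64 days after Jul 3, 2019 (when the loss occurs) is Sep 5, 2019; Aug 11, 2019 is within that limit.
Step 2: the window is 5–48 days after Jul 3, 2019 (when the loss occurs), so Jul 8, 2019 through Aug 20, 2019; done Aug 29, 2019 — 9 days after the window closed.
That is the first point of non-compliance.

Step 2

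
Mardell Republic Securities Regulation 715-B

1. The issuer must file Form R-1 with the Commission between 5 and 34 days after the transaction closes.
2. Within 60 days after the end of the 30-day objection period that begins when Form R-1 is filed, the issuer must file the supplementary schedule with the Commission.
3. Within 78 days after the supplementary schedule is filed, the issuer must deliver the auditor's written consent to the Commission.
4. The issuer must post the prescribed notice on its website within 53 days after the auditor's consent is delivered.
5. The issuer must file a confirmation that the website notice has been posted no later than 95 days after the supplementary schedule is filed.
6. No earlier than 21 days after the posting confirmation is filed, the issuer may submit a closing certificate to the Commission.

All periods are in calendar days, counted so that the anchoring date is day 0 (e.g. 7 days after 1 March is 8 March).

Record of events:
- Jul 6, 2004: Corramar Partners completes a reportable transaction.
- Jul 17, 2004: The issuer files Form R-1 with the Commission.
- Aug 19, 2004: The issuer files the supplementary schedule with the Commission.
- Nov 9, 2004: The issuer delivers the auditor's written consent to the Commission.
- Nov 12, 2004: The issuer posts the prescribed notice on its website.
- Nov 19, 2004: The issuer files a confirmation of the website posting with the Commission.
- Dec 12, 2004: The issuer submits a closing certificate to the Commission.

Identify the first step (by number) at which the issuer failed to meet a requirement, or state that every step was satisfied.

Step 3

Step 1 — 5 and 34 days from Jul 6, 2004 (when the transaction closes) are Jul 11, 2004 and Aug 9, 2004 respectively; Jul 17, 2004 falls inside that range.
Step 2 — counting 60 days from Aug 16, 2004 (end of the 30-day objection period, which began when Form R-1 is filed on Jul 17, 2004) gives a deadline of Oct 15, 2004; completed Aug 19, 2004, before the deadline.
Step 3 — counting 78 days from Aug 19, 2004 (when the supplementary schedule is filed) gives a deadline of Nov 5, 2004; Nov 9, 2004 misses that deadline by 4 days.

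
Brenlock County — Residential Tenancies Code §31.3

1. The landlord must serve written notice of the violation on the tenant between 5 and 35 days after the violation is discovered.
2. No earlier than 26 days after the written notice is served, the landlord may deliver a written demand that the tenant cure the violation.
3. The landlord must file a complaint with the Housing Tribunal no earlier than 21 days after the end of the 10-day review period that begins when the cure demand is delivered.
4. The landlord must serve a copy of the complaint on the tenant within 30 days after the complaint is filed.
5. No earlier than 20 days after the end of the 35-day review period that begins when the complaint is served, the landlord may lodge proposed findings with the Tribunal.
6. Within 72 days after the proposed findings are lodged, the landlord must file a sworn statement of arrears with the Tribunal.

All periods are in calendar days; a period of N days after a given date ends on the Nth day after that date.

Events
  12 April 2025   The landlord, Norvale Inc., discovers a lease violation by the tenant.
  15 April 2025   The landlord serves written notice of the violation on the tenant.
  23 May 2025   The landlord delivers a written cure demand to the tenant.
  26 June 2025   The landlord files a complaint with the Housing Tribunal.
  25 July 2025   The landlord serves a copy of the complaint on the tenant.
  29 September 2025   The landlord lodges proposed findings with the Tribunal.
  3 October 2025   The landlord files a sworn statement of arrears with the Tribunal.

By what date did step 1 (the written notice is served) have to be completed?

17 May 2025

Step 1 runs from 12 April 2025, when the violation is discovered. The window is 5–35 days after 12 April 2025; it closes on 17 May 2025.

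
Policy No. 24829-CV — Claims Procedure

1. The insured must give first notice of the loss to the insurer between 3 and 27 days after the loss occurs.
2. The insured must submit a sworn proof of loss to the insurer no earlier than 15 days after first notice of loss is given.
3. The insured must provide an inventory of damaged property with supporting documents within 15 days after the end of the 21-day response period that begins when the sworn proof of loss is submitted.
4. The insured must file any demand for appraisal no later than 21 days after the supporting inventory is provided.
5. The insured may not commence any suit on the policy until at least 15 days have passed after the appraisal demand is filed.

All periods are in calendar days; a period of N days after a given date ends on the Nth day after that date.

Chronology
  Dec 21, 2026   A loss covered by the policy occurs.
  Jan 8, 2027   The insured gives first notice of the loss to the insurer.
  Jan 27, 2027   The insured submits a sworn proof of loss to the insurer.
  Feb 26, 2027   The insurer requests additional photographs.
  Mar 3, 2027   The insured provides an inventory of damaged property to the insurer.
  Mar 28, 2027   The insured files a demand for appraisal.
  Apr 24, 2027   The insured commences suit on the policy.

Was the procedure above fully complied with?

(1) the permitted window runs from Dec 21, 2026 + 3 = Dec 24, 2026 to Dec 21, 2026 + 27 = Jan 17, 2027; Jan 8, 2027 falls inside that range.
(2) permitted from Jan 8, 2027 + 15 days = Jan 23, 2027 onward; done Jan 27, 2027 — permitted.
(3) due by Feb 17, 2027 + 15 days = Mar 4, 2027; done Mar 3, 2027 — timely.
(4) due by Mar 3, 2027 + 21 days = Mar 24, 2027; not done until Mar 28, 2027, 4 days after the deadline.
The analysis stops there.

No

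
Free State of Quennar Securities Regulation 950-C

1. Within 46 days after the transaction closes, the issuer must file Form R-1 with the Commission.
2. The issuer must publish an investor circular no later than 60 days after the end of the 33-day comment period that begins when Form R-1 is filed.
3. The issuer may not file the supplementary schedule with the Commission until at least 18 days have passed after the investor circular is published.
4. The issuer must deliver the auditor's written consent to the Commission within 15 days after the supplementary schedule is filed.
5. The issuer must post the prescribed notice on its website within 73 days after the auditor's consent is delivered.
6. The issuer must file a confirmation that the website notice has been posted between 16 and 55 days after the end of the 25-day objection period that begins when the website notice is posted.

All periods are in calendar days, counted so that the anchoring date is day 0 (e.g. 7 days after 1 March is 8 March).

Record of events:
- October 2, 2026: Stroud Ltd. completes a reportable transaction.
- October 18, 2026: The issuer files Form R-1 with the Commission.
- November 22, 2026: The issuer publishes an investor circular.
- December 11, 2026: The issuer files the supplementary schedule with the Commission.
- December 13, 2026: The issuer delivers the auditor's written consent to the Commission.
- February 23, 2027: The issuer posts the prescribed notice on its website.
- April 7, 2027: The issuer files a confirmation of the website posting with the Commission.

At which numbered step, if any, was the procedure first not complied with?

None — every step was satisfied

(1) due by October 2, 2026 + 46 days = November 17, 2026; done October 18, 2026 — timely.
(2) due by November 20, 2026 + 60 days = January 19, 2027; done November 22, 2026 — timely.
(3) permitted from November 22, 2026 + 18 days = December 10, 2026 onward; done December 11, 2026 — permitted.
(4) due by December 11, 2026 + 15 days = December 26, 2026; done December 13, 2026 — timely.
(5) due by December 13, 2026 + 73 days = February 24, 2027; done February 23, 2027 — timely.
(6) the permitted window runs from March 20, 2027 + 16 = April 5, 2027 to March 20, 2027 + 55 = May 14, 2027; done April 7, 2027, which is between those dates.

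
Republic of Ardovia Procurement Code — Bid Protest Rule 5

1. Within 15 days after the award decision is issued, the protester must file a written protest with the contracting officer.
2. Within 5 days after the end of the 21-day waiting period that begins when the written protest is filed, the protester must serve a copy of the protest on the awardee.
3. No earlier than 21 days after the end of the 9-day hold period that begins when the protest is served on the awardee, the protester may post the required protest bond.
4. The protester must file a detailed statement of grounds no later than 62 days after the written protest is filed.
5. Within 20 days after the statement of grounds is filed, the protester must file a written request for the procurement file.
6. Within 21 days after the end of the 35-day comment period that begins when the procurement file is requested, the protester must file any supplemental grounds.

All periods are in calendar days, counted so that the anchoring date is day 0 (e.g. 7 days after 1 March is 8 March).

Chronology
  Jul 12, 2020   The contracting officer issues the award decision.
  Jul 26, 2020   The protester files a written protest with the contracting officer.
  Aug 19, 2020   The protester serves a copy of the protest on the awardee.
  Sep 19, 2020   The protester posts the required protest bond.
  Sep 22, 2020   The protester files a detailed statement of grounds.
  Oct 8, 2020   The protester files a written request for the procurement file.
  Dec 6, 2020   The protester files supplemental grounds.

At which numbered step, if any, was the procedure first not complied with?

Step 6

(1) due by Jul 12, 2020 + 15 days = Jul 27, 2020; done Jul 26, 2020 — timely.
(2) due by Aug 16, 2020 + 5 days = Aug 21, 2020; Aug 19, 2020 is within that limit.
(3) permitted from Aug 28, 2020 + 21 days = Sep 18, 2020 onward; done Sep 19, 2020, after the minimum wait.
(4) due by Jul 26, 2020 + 62 days = Sep 26, 2020; done Sep 22, 2020 — timely.
(5) due by Sep 22, 2020 + 20 days = Oct 12, 2020; completed Oct 8, 2020, before the deadline.
(6) due by Nov 12, 2020 + 21 days = Dec 3, 2020; done Dec 6, 2020 — 3 days late.
No need to go further; step 6 was not satisfied.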